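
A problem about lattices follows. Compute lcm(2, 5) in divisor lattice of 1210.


In a divisor lattice, join = lcm (least common multiple).
gcd(2,5) = 1
lcm(2,5) = 2*5/gcd = 10/1 = 10


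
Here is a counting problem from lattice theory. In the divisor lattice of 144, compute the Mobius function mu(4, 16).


In a divisor lattice, mu(a,b) = mu(b/a) where mu is the classical Mobius function.
b/a = 16/4 = 4
Prime factorization of 4: primes [2]
4 is not squarefree, so mu(4) = 0


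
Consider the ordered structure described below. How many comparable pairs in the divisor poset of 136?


A comparable pair {a,b} has a < b or b < a in the order.
Count unordered pairs where one element is strictly below the other.
Examples: {1,2}, {1,4}, {1,8}, {1,17}, ...
Total comparable pairs: 22


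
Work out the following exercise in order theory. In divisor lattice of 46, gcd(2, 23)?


Meet=gcd.
gcd(2,23)=1


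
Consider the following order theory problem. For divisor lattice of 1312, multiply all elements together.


Divisors of 1312: [1, 2, 4, 8, 16, 32, 41, 82, 164, 328, 656, 1312]
Product = n^(d(n)/2) = 1312^(12/2)
Product = 5100385591921475584


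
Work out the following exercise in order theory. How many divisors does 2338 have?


Divisors of 2338: [1, 2, 7, 14, 167, 334, 1169, 2338]
Count: 8


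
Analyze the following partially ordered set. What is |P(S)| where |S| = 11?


Power set = 2^n.
2^11 = 2048


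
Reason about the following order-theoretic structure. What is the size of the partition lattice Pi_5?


B(n) = number of set partitions of an n-element set.
B(n) satisfies the recurrence: B(n+1) = sum_k C(n,k)*B(k).
B(5) = 52


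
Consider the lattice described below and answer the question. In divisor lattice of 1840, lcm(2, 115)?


Join=lcm.
gcd(2,115)=1
lcm=230


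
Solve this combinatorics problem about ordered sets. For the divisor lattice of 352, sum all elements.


sigma(n) = sum of divisors.
Divisors of 352: [1, 2, 4, 8, 11, 16, 22, 32, 44, 88, 176, 352]
Sum = 756


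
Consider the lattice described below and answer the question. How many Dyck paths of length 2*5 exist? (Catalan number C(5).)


C(n) = C(2n, n) / (n+1).
C(10, 5) = 252
C(5) = 252 / 6 = 42


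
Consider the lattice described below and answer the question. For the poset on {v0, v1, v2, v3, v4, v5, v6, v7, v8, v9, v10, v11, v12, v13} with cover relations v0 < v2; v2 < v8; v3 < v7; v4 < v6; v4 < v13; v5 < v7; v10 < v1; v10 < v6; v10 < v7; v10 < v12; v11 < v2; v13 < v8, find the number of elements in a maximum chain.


A chain is a totally ordered subset; we count the number of elements in a maximum chain.
Compute, for each element x, the size of the longest chain ending at x:
  v0: 1
  v3: 1
  v4: 1
  v5: 1
  v9: 1
  v10: 1
  ...
A maximum chain: v0 < v2 < v8
Number of elements in the longest chain: 3


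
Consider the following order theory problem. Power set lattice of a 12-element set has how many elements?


Power set = 2^n.
2^12 = 4096


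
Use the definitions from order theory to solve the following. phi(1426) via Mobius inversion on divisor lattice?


phi(n) = n * prod_{p|n} (1 - 1/p).
Prime divisors of 1426: [2, 23, 31]
phi(1426) = 1426 * (1 - 1/2) * (1 - 1/23) * (1 - 1/31)
phi(1426) = 660


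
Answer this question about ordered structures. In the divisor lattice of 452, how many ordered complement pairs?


Complement pair (a,b): a meet b = bottom, a join b = top.
Here: gcd(a,b)=1 and lcm(a,b)=452, i.e. a*b=452 with a,b coprime.
Pairs found: (1,452), (4,113), (113,4), (452,1)
Total ordered pairs: 4


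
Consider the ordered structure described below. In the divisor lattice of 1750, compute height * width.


Height = length of longest chain minus 1; width = size of largest antichain.
A maximum chain: 1 | 7 | 35 | 175 | 875 | 1750  (height 5).
A maximum antichain: {10, 14, 25, 35}  (width 4).
Product = 5 * 4 = 20


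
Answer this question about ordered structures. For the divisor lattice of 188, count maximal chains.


A maximal chain goes from the minimum element to a maximal element via cover relations.
Counting all min-to-max paths in the cover graph.
Total maximal chains: 3


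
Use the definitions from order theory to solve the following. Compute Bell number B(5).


B(n) = number of set partitions of an n-element set.
B(n) satisfies the recurrence: B(n+1) = sum_k C(n,k)*B(k).
B(5) = 52


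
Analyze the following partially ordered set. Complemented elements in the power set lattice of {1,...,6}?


An element a is complemented if some b has a meet b = bottom, a join b = top.
every subset A has complement S\A, so all elements are complemented.
Complemented elements: {}, {1}, {2}, {3}, {4}, {5}, ... (58 more)
Count: 64


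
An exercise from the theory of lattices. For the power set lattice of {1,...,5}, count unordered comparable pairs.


A comparable pair {a,b} has a < b or b < a in the order.
Count unordered pairs where one element is strictly below the other.
Examples: {{},{1}}, {{},{2}}, {{},{3}}, {{},{4}}, ...
Total comparable pairs: 211


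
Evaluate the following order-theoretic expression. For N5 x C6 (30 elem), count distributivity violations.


Distributive law: a ^ (b v c) = (a ^ b) v (a ^ c).
Check all 30^3 = 27000 ordered triples (a,b,c).
  e.g. a=(b,0), b=(a,0), c=(c,0): lhs=(b,0) != rhs=(a,0)
  e.g. a=(b,0), b=(a,0), c=(c,1): lhs=(b,0) != rhs=(a,0)
Total violating triples: 432


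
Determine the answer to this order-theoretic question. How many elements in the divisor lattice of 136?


Divisors of 136: [1, 2, 4, 8, 17, 34, 68, 136]
Count: 8


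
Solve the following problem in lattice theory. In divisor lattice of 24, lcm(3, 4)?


Join=lcm.
gcd(3,4)=1
lcm=12


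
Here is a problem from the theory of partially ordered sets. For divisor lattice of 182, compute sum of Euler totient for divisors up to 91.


Divisors of 182 up to 91: [1, 2, 7, 13, 14, 26, 91]
phi values: [1, 1, 6, 12, 6, 12, 72]
Sum = 110


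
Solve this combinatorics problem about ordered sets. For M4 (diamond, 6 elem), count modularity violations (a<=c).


Modular law: if a <= c then a v (b ^ c) = (a v b) ^ c.
Check all triples (a,b,c) with a <= c among 6 elements.
This lattice is modular (diamonds M_m and their chain-products are modular).
Total violating triples: 0


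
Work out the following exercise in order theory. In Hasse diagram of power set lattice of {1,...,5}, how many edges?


A cover relation a -< b holds when a < b with no c strictly between.
Cover relations:
  {} -< {1}
  {} -< {2}
  {} -< {3}
  {} -< {4}
  {} -< {5}
  {1} -< {1,2}
  {1} -< {1,3}
  {1} -< {1,4}
  ...72 more
Total: 80


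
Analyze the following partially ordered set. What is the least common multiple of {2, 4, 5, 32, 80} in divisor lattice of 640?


In a divisor lattice, join = lcm (least common multiple).
Compute lcm iteratively: start with first element, then lcm(current, next).
Elements: [2, 4, 5, 32, 80]
lcm(2,4) = 4
lcm(4,5) = 20
lcm(20,32) = 160
lcm(160,80) = 160
Final lcm = 160


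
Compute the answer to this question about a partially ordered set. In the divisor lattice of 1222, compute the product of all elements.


Divisors of 1222: [1, 2, 13, 26, 47, 94, 611, 1222]
Product = n^(d(n)/2) = 1222^(8/2)
Product = 2229897104656


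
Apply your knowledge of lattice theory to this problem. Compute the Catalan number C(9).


C(n) = C(2n, n) / (n+1).
C(18, 9) = 48620
C(9) = 48620 / 10 = 4862


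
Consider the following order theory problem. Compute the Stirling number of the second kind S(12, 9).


S(n,k) = k*S(n-1,k) + S(n-1,k-1).
S(11,9) = 1155, S(11,8) = 11880
S(12,9) = 9*1155 + 11880 = 10395 + 11880
S(12,9) = 22275


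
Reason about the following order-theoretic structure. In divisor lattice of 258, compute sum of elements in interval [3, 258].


Interval [3,258] in divisors of 258: [3, 6, 129, 258]
Sum = 396


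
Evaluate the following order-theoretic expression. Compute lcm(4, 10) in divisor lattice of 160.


In a divisor lattice, join = lcm (least common multiple).
gcd(4,10) = 2
lcm(4,10) = 4*10/gcd = 40/2 = 20


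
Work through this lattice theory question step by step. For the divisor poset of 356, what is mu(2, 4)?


In a divisor lattice, mu(a,b) = mu(b/a) where mu is the classical Mobius function.
b/a = 4/2 = 2
Prime factorization of 2: primes [2]
2 is squarefree with 1 prime factor(s), so mu(2) = (-1)^1 = -1


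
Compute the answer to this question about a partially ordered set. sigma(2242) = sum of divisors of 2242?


sigma(n) = sum of divisors.
Divisors of 2242: [1, 2, 19, 38, 59, 118, 1121, 2242]
Sum = 3600


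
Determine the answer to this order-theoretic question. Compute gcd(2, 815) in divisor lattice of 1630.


In a divisor lattice, meet = gcd (greatest common divisor).
By Euclidean algorithm or factoring: gcd(2,815) = 1


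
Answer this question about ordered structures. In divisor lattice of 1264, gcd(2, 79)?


Meet=gcd.
gcd(2,79)=1


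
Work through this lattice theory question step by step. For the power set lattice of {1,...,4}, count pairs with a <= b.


The order relation is {(a,b) : a <= b}, reflexive so it includes (a,a).
Examples: ({},{}), ({},{1,2}), ({},{1,2,3}), ({},{1,2,3,4}), ({},{1,2,4}), ...
Total ordered pairs: 81


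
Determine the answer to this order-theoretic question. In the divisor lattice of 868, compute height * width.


Height = length of longest chain minus 1; width = size of largest antichain.
A maximum chain: 1 | 31 | 217 | 434 | 868  (height 4).
A maximum antichain: {4, 14, 62, 217}  (width 4).
Product = 4 * 4 = 16


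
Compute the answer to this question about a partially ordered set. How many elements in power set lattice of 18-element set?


Power set = 2^n.
2^18 = 262144


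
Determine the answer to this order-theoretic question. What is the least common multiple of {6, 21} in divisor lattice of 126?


In a divisor lattice, join = lcm (least common multiple).
Compute lcm iteratively: start with first element, then lcm(current, next).
Elements: [6, 21]
lcm(6,21) = 42
Final lcm = 42


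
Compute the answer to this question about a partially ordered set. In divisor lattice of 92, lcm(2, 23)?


Join=lcm.
gcd(2,23)=1
lcm=46


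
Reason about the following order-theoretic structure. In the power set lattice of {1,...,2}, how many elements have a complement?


An element a is complemented if some b has a meet b = bottom, a join b = top.
every subset A has complement S\A, so all elements are complemented.
Complemented elements: {}, {1}, {2}, {1,2}
Count: 4


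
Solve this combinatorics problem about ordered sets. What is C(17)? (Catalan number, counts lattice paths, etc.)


C(n) = C(2n, n) / (n+1).
C(34, 17) = 2333606220
C(17) = 2333606220 / 18 = 129644790


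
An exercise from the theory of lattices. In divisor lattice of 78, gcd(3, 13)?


Meet=gcd.
gcd(3,13)=1


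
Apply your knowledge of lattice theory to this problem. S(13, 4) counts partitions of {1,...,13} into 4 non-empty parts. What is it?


S(n,k) = k*S(n-1,k) + S(n-1,k-1).
S(12,4) = 611501, S(12,3) = 86526
S(13,4) = 4*611501 + 86526 = 2446004 + 86526
S(13,4) = 2532530


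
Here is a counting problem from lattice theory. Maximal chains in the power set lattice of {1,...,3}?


A maximal chain goes from the minimum element to a maximal element via cover relations.
Counting all min-to-max paths in the cover graph.
Total maximal chains: 6


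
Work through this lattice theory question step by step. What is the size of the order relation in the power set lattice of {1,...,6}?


The order relation is {(a,b) : a <= b}, reflexive so it includes (a,a).
Examples: ({},{}), ({},{1,2}), ({},{1,2,3}), ({},{1,2,3,4}), ({},{1,2,3,4,5}), ...
Total ordered pairs: 729


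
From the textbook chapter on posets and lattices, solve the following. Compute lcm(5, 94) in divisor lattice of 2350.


In a divisor lattice, join = lcm (least common multiple).
gcd(5,94) = 1
lcm(5,94) = 5*94/gcd = 470/1 = 470


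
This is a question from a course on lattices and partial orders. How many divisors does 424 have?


Divisors of 424: [1, 2, 4, 8, 53, 106, 212, 424]
Count: 8


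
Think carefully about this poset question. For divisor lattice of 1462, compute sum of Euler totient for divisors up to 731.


Divisors of 1462 up to 731: [1, 2, 17, 34, 43, 86, 731]
phi values: [1, 1, 16, 16, 42, 42, 672]
Sum = 790


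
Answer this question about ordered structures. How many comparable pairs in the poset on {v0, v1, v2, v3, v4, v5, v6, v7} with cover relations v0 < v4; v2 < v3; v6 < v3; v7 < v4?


A comparable pair {a,b} has a < b or b < a in the order.
Count unordered pairs where one element is strictly below the other.
Examples: {v0,v4}, {v2,v3}, {v3,v6}, {v4,v7}
Total comparable pairs: 4


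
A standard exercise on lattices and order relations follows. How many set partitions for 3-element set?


B(n) = number of set partitions of an n-element set.
B(n) satisfies the recurrence: B(n+1) = sum_k C(n,k)*B(k).
B(3) = 5


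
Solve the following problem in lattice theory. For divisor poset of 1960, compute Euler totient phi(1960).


phi(n) = n * prod_{p|n} (1 - 1/p).
Prime divisors of 1960: [2, 5, 7]
phi(1960) = 1960 * (1 - 1/2) * (1 - 1/5) * (1 - 1/7)
phi(1960) = 672


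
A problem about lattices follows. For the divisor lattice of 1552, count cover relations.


A cover relation a -< b holds when a < b with no c strictly between.
Cover relations:
  1 -< 2
  1 -< 97
  2 -< 4
  2 -< 194
  4 -< 8
  4 -< 388
  8 -< 16
  8 -< 776
  ...5 more
Total: 13


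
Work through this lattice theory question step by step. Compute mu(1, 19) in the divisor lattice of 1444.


In a divisor lattice, mu(a,b) = mu(b/a) where mu is the classical Mobius function.
b/a = 19/1 = 19
Prime factorization of 19: primes [19]
19 is squarefree with 1 prime factor(s), so mu(19) = (-1)^1 = -1


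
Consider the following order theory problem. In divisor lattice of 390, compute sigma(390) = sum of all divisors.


sigma(n) = sum of divisors.
Divisors of 390: [1, 2, 3, 5, 6, 10, 13, 15, 26, 30, 39, 65, 78, 130, 195, 390]
Sum = 1008


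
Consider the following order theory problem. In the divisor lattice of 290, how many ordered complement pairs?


Complement pair (a,b): a meet b = bottom, a join b = top.
Here: gcd(a,b)=1 and lcm(a,b)=290, i.e. a*b=290 with a,b coprime.
Pairs found: (1,290), (2,145), (5,58), (10,29), ... (4 more)
Total ordered pairs: 8


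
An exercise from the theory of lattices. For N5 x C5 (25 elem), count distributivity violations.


Distributive law: a ^ (b v c) = (a ^ b) v (a ^ c).
Check all 25^3 = 15625 ordered triples (a,b,c).
  e.g. a=(b,0), b=(a,0), c=(c,0): lhs=(b,0) != rhs=(a,0)
  e.g. a=(b,0), b=(a,0), c=(c,1): lhs=(b,0) != rhs=(a,0)
Total violating triples: 250


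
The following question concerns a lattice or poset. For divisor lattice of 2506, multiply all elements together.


Divisors of 2506: [1, 2, 7, 14, 179, 358, 1253, 2506]
Product = n^(d(n)/2) = 2506^(8/2)
Product = 39438852161296


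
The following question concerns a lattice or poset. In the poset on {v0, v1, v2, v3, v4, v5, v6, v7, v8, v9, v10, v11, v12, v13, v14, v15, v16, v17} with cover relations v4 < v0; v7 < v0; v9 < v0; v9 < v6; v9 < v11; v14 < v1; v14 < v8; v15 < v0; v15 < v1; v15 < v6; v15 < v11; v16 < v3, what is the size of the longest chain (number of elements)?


A chain is a totally ordered subset; we count the number of elements in a maximum chain.
Compute, for each element x, the size of the longest chain ending at x:
  v2: 1
  v4: 1
  v5: 1
  v7: 1
  v9: 1
  v10: 1
  ...
A maximum chain: v4 < v0
Number of elements in the longest chain: 2


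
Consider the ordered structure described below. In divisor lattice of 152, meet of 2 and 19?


In a divisor lattice, meet = gcd (greatest common divisor).
By Euclidean algorithm or factoring: gcd(2,19) = 1


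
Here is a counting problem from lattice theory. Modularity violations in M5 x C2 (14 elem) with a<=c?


Modular law: if a <= c then a v (b ^ c) = (a v b) ^ c.
Check all triples (a,b,c) with a <= c among 14 elements.
This lattice is modular (diamonds M_m and their chain-products are modular).
Total violating triples: 0


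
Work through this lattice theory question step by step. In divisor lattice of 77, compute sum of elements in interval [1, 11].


Interval [1,11] in divisors of 77: [1, 11]
Sum = 12


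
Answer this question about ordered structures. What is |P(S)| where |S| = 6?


Power set = 2^n.
2^6 = 64


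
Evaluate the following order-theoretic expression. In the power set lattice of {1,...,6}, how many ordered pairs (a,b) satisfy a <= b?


The order relation is {(a,b) : a <= b}, reflexive so it includes (a,a).
Examples: ({},{}), ({},{1,2}), ({},{1,2,3}), ({},{1,2,3,4}), ({},{1,2,3,4,5}), ...
Total ordered pairs: 729


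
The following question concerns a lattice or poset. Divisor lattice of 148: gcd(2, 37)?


Meet=gcd.
gcd(2,37)=1


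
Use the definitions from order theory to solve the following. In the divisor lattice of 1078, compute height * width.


Height = length of longest chain minus 1; width = size of largest antichain.
A maximum chain: 1 | 11 | 77 | 539 | 1078  (height 4).
A maximum antichain: {14, 22, 49, 77}  (width 4).
Product = 4 * 4 = 16


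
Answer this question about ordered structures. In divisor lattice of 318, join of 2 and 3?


In a divisor lattice, join = lcm (least common multiple).
gcd(2,3) = 1
lcm(2,3) = 2*3/gcd = 6/1 = 6


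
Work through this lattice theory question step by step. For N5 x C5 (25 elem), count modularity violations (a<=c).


Modular law: if a <= c then a v (b ^ c) = (a v b) ^ c.
Check all triples (a,b,c) with a <= c among 25 elements.
  e.g. a=(a,0), b=(c,0), c=(b,0): lhs=(a,0) != rhs=(b,0)
  e.g. a=(a,0), b=(c,1), c=(b,0): lhs=(a,0) != rhs=(b,0)
Total violating triples: 75


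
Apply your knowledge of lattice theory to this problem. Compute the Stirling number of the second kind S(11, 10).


S(n,k) = k*S(n-1,k) + S(n-1,k-1).
S(10,10) = 1, S(10,9) = 45
S(11,10) = 10*1 + 45 = 10 + 45
S(11,10) = 55


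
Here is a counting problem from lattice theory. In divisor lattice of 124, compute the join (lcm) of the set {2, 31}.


In a divisor lattice, join = lcm (least common multiple).
Compute lcm iteratively: start with first element, then lcm(current, next).
Elements: [2, 31]
lcm(2,31) = 62
Final lcm = 62


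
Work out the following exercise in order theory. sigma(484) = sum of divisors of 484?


sigma(n) = sum of divisors.
Divisors of 484: [1, 2, 4, 11, 22, 44, 121, 242, 484]
Sum = 931


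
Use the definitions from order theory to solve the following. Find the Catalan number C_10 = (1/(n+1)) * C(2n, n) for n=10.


C(n) = C(2n, n) / (n+1).
C(20, 10) = 184756
C(10) = 184756 / 11 = 16796


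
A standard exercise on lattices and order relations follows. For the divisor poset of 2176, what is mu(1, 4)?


In a divisor lattice, mu(a,b) = mu(b/a) where mu is the classical Mobius function.
b/a = 4/1 = 4
Prime factorization of 4: primes [2]
4 is not squarefree, so mu(4) = 0


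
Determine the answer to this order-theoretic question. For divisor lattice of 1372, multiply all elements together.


Divisors of 1372: [1, 2, 4, 7, 14, 28, 49, 98, 196, 343, 686, 1372]
Product = n^(d(n)/2) = 1372^(12/2)
Product = 6669982097041199104


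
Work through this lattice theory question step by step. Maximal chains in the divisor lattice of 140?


A maximal chain goes from the minimum element to a maximal element via cover relations.
Counting all min-to-max paths in the cover graph.
Total maximal chains: 12


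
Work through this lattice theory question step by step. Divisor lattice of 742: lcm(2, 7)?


Join=lcm.
gcd(2,7)=1
lcm=14


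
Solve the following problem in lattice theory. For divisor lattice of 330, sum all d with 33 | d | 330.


Interval [33,330] in divisors of 330: [33, 66, 165, 330]
Sum = 594


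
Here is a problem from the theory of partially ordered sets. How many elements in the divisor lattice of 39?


Divisors of 39: [1, 3, 13, 39]
Count: 4


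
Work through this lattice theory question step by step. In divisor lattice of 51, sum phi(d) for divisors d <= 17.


Divisors of 51 up to 17: [1, 3, 17]
phi values: [1, 2, 16]
Sum = 19


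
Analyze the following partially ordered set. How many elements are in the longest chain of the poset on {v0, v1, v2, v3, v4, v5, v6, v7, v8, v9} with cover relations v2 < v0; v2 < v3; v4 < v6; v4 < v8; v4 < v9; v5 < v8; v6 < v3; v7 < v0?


A chain is a totally ordered subset; we count the number of elements in a maximum chain.
Compute, for each element x, the size of the longest chain ending at x:
  v1: 1
  v2: 1
  v4: 1
  v5: 1
  v7: 1
  v6: 2
  ...
A maximum chain: v4 < v6 < v3
Number of elements in the longest chain: 3


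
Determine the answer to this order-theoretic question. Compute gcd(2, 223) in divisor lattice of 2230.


In a divisor lattice, meet = gcd (greatest common divisor).
By Euclidean algorithm or factoring: gcd(2,223) = 1


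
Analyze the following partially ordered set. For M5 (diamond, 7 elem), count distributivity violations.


Distributive law: a ^ (b v c) = (a ^ b) v (a ^ c).
Check all 7^3 = 343 ordered triples (a,b,c).
  e.g. a=a1, b=a2, c=a3: lhs=a1 != rhs=0
  e.g. a=a1, b=a2, c=a4: lhs=a1 != rhs=0
Total violating triples: 60


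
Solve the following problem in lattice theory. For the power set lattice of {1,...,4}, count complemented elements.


An element a is complemented if some b has a meet b = bottom, a join b = top.
every subset A has complement S\A, so all elements are complemented.
Complemented elements: {}, {1}, {2}, {3}, {4}, {1,2}, ... (10 more)
Count: 16


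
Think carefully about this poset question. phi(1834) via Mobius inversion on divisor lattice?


phi(n) = n * prod_{p|n} (1 - 1/p).
Prime divisors of 1834: [2, 7, 131]
phi(1834) = 1834 * (1 - 1/2) * (1 - 1/7) * (1 - 1/131)
phi(1834) = 780


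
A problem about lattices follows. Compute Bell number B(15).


B(n) = number of set partitions of an n-element set.
B(n) satisfies the recurrence: B(n+1) = sum_k C(n,k)*B(k).
B(15) = 1382958545


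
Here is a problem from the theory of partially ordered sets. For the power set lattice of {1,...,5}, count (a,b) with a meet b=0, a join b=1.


Complement pair (a,b): a meet b = bottom, a join b = top.
Here: A intersect B = {} and A union B = {1,...,5}.
Pairs found: ({},{1,2,3,4,5}), ({1},{2,3,4,5}), ({2},{1,3,4,5}), ({3},{1,2,4,5}), ... (28 more)
Total ordered pairs: 32


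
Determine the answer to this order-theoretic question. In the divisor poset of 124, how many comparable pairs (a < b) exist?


A comparable pair {a,b} has a < b or b < a in the order.
Count unordered pairs where one element is strictly below the other.
Examples: {1,2}, {1,4}, {1,31}, {1,62}, ...
Total comparable pairs: 12


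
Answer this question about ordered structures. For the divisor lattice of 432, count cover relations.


A cover relation a -< b holds when a < b with no c strictly between.
Cover relations:
  1 -< 2
  1 -< 3
  2 -< 4
  2 -< 6
  3 -< 6
  3 -< 9
  4 -< 8
  4 -< 12
  ...23 more
Total: 31


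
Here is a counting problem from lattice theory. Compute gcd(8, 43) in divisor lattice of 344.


In a divisor lattice, meet = gcd (greatest common divisor).
By Euclidean algorithm or factoring: gcd(8,43) = 1


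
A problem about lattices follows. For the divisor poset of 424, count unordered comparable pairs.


A comparable pair {a,b} has a < b or b < a in the order.
Count unordered pairs where one element is strictly below the other.
Examples: {1,2}, {1,4}, {1,8}, {1,53}, ...
Total comparable pairs: 22


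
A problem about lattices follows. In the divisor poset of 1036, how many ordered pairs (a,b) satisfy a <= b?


The order relation is {(a,b) : a <= b}, reflexive so it includes (a,a).
Examples: (1,1), (1,1036), (1,14), (1,148), (1,2), ...
Total ordered pairs: 54


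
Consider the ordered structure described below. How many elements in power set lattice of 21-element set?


Power set = 2^n.
2^21 = 2097152


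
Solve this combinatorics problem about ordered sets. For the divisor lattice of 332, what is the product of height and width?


Height = length of longest chain minus 1; width = size of largest antichain.
A maximum chain: 1 | 83 | 166 | 332  (height 3).
A maximum antichain: {2, 83}  (width 2).
Product = 3 * 2 = 6


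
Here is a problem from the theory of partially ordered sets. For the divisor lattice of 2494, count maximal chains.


A maximal chain goes from the minimum element to a maximal element via cover relations.
Counting all min-to-max paths in the cover graph.
Total maximal chains: 6


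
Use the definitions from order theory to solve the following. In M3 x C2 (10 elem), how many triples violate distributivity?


Distributive law: a ^ (b v c) = (a ^ b) v (a ^ c).
Check all 10^3 = 1000 ordered triples (a,b,c).
  e.g. a=(a1,0), b=(a2,0), c=(a3,0): lhs=(a1,0) != rhs=(0,0)
  e.g. a=(a1,0), b=(a2,0), c=(a3,1): lhs=(a1,0) != rhs=(0,0)
Total violating triples: 48


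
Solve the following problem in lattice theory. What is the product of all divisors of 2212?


Divisors of 2212: [1, 2, 4, 7, 14, 28, 79, 158, 316, 553, 1106, 2212]
Product = n^(d(n)/2) = 2212^(12/2)
Product = 117141487839601168384


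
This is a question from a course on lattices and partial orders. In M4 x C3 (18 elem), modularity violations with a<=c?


Modular law: if a <= c then a v (b ^ c) = (a v b) ^ c.
Check all triples (a,b,c) with a <= c among 18 elements.
This lattice is modular (diamonds M_m and their chain-products are modular).
Total violating triples: 0


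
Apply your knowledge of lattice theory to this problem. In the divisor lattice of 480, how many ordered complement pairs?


Complement pair (a,b): a meet b = bottom, a join b = top.
Here: gcd(a,b)=1 and lcm(a,b)=480, i.e. a*b=480 with a,b coprime.
Pairs found: (1,480), (3,160), (5,96), (15,32), ... (4 more)
Total ordered pairs: 8


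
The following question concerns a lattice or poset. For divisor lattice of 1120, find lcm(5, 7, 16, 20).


In a divisor lattice, join = lcm (least common multiple).
Compute lcm iteratively: start with first element, then lcm(current, next).
Elements: [5, 7, 16, 20]
lcm(5,7) = 35
lcm(35,16) = 560
lcm(560,20) = 560
Final lcm = 560


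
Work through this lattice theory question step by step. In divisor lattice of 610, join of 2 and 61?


In a divisor lattice, join = lcm (least common multiple).
gcd(2,61) = 1
lcm(2,61) = 2*61/gcd = 122/1 = 122


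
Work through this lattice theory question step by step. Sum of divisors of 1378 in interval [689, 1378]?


Interval [689,1378] in divisors of 1378: [689, 1378]
Sum = 2067


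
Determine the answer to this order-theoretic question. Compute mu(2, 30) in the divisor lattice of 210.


In a divisor lattice, mu(a,b) = mu(b/a) where mu is the classical Mobius function.
b/a = 30/2 = 15
Prime factorization of 15: primes [3, 5]
15 is squarefree with 2 prime factor(s), so mu(15) = (-1)^2 = 1


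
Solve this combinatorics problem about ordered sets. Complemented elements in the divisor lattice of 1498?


An element a is complemented if some b has a meet b = bottom, a join b = top.
a is complemented iff gcd(a, n/a)=1, i.e. a is a unitary divisor of 1498.
Complemented elements: 1, 2, 7, 14, 107, 214, ... (2 more)
Count: 8


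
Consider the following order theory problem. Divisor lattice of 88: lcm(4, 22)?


Join=lcm.
gcd(4,22)=2
lcm=44


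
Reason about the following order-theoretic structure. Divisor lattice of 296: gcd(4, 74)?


Meet=gcd.
gcd(4,74)=2


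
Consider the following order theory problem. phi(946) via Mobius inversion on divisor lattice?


phi(n) = n * prod_{p|n} (1 - 1/p).
Prime divisors of 946: [2, 11, 43]
phi(946) = 946 * (1 - 1/2) * (1 - 1/11) * (1 - 1/43)
phi(946) = 420


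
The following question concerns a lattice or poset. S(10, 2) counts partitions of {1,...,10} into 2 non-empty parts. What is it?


S(n,k) = k*S(n-1,k) + S(n-1,k-1).
S(9,2) = 255, S(9,1) = 1
S(10,2) = 2*255 + 1 = 510 + 1
S(10,2) = 511


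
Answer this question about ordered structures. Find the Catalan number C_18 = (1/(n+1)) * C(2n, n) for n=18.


C(n) = C(2n, n) / (n+1).
C(36, 18) = 9075135300
C(18) = 9075135300 / 19 = 477638700


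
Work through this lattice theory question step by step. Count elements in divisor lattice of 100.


Divisors of 100: [1, 2, 4, 5, 10, 20, 25, 50, 100]
Count: 9


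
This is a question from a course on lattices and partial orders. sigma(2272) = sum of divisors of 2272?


sigma(n) = sum of divisors.
Divisors of 2272: [1, 2, 4, 8, 16, 32, 71, 142, 284, 568, 1136, 2272]
Sum = 4536


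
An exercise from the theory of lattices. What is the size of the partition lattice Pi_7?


B(n) = number of set partitions of an n-element set.
B(n) satisfies the recurrence: B(n+1) = sum_k C(n,k)*B(k).
B(7) = 877


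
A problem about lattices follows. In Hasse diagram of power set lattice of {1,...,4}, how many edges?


A cover relation a -< b holds when a < b with no c strictly between.
Cover relations:
  {} -< {1}
  {} -< {2}
  {} -< {3}
  {} -< {4}
  {1} -< {1,2}
  {1} -< {1,3}
  {1} -< {1,4}
  {2} -< {1,2}
  ...24 more
Total: 32


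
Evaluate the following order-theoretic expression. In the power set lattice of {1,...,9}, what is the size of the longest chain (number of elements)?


A chain is a totally ordered subset; we count the number of elements in a maximum chain.
Compute, for each element x, the size of the longest chain ending at x:
  {}: 1
  {1}: 2
  {2}: 2
  {3}: 2
  {4}: 2
  {5}: 2
  ...
A maximum chain: {} < {1} < {1,2} < {1,2,3} < {1,2,3,4} < {1,2,3,4,5} < {1,2,3,4,5,6} < {1,2,3,4,5,6,7} < {1,2,3,4,5,6,7,8} < {1,2,3,4,5,6,7,8,9}
Number of elements in the longest chain: 10


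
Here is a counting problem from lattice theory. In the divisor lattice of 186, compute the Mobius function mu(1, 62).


In a divisor lattice, mu(a,b) = mu(b/a) where mu is the classical Mobius function.
b/a = 62/1 = 62
Prime factorization of 62: primes [2, 31]
62 is squarefree with 2 prime factor(s), so mu(62) = (-1)^2 = 1


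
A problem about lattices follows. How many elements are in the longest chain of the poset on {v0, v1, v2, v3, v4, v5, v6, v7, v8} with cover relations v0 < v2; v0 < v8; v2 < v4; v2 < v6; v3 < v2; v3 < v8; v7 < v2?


A chain is a totally ordered subset; we count the number of elements in a maximum chain.
Compute, for each element x, the size of the longest chain ending at x:
  v0: 1
  v1: 1
  v3: 1
  v5: 1
  v7: 1
  v8: 2
  ...
A maximum chain: v0 < v2 < v4
Number of elements in the longest chain: 3


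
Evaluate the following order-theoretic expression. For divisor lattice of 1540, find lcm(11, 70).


In a divisor lattice, join = lcm (least common multiple).
Compute lcm iteratively: start with first element, then lcm(current, next).
Elements: [11, 70]
lcm(11,70) = 770
Final lcm = 770


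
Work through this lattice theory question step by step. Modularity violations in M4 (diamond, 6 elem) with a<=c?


Modular law: if a <= c then a v (b ^ c) = (a v b) ^ c.
Check all triples (a,b,c) with a <= c among 6 elements.
This lattice is modular (diamonds M_m and their chain-products are modular).
Total violating triples: 0


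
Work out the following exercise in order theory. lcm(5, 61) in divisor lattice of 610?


Join=lcm.
gcd(5,61)=1
lcm=305


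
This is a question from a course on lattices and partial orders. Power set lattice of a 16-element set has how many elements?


Power set = 2^n.
2^16 = 65536


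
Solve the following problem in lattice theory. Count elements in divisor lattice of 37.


Divisors of 37: [1, 37]
Count: 2


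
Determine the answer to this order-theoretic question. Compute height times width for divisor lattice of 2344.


Height = length of longest chain minus 1; width = size of largest antichain.
A maximum chain: 1 | 293 | 586 | 1172 | 2344  (height 4).
A maximum antichain: {2, 293}  (width 2).
Product = 4 * 2 = 8


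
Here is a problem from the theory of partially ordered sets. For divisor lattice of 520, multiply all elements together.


Divisors of 520: [1, 2, 4, 5, 8, 10, 13, 20, 26, 40, 52, 65, 104, 130, 260, 520]
Product = n^(d(n)/2) = 520^(16/2)
Product = 5345972853145600000000


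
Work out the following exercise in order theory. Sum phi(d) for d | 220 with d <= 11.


Divisors of 220 up to 11: [1, 2, 4, 5, 10, 11]
phi values: [1, 1, 2, 4, 4, 10]
Sum = 22


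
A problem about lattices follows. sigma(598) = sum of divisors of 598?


sigma(n) = sum of divisors.
Divisors of 598: [1, 2, 13, 23, 26, 46, 299, 598]
Sum = 1008


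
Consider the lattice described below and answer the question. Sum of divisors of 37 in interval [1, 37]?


Interval [1,37] in divisors of 37: [1, 37]
Sum = 38


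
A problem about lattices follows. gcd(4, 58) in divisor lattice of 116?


Meet=gcd.
gcd(4,58)=2


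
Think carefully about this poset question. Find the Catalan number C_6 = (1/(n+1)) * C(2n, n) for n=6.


C(n) = C(2n, n) / (n+1).
C(12, 6) = 924
C(6) = 924 / 7 = 132


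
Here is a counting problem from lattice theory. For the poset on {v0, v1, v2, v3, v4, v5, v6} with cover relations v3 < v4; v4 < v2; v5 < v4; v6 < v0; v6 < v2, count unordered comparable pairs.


A comparable pair {a,b} has a < b or b < a in the order.
Count unordered pairs where one element is strictly below the other.
Examples: {v0,v6}, {v2,v3}, {v2,v4}, {v2,v5}, ...
Total comparable pairs: 7


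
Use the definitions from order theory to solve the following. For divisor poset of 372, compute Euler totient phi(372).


phi(n) = n * prod_{p|n} (1 - 1/p).
Prime divisors of 372: [2, 3, 31]
phi(372) = 372 * (1 - 1/2) * (1 - 1/3) * (1 - 1/31)
phi(372) = 120


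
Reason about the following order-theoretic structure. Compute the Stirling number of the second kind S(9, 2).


S(n,k) = k*S(n-1,k) + S(n-1,k-1).
S(8,2) = 127, S(8,1) = 1
S(9,2) = 2*127 + 1 = 254 + 1
S(9,2) = 255


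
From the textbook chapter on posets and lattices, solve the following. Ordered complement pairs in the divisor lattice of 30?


Complement pair (a,b): a meet b = bottom, a join b = top.
Here: gcd(a,b)=1 and lcm(a,b)=30, i.e. a*b=30 with a,b coprime.
Pairs found: (1,30), (2,15), (3,10), (5,6), ... (4 more)
Total ordered pairs: 8


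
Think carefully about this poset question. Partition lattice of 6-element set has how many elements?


B(n) = number of set partitions of an n-element set.
B(n) satisfies the recurrence: B(n+1) = sum_k C(n,k)*B(k).
B(6) = 203


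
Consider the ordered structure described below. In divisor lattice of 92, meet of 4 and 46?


In a divisor lattice, meet = gcd (greatest common divisor).
By Euclidean algorithm or factoring: gcd(4,46) = 2


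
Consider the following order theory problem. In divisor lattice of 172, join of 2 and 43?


In a divisor lattice, join = lcm (least common multiple).
gcd(2,43) = 1
lcm(2,43) = 2*43/gcd = 86/1 = 86


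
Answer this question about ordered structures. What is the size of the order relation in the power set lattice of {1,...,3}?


The order relation is {(a,b) : a <= b}, reflexive so it includes (a,a).
Examples: ({},{}), ({},{1,2}), ({},{1,2,3}), ({},{1,3}), ({},{1}), ...
Total ordered pairs: 27


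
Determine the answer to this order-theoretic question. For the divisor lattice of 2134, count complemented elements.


An element a is complemented if some b has a meet b = bottom, a join b = top.
a is complemented iff gcd(a, n/a)=1, i.e. a is a unitary divisor of 2134.
Complemented elements: 1, 2, 11, 22, 97, 194, ... (2 more)
Count: 8


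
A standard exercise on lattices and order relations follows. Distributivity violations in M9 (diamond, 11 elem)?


Distributive law: a ^ (b v c) = (a ^ b) v (a ^ c).
Check all 11^3 = 1331 ordered triples (a,b,c).
  e.g. a=a1, b=a2, c=a3: lhs=a1 != rhs=0
  e.g. a=a1, b=a2, c=a4: lhs=a1 != rhs=0
Total violating triples: 504


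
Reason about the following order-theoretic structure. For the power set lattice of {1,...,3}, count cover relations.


A cover relation a -< b holds when a < b with no c strictly between.
Cover relations:
  {} -< {1}
  {} -< {2}
  {} -< {3}
  {1} -< {1,2}
  {1} -< {1,3}
  {2} -< {1,2}
  {2} -< {2,3}
  {3} -< {1,3}
  ...4 more
Total: 12


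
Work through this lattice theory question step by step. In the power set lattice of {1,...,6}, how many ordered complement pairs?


Complement pair (a,b): a meet b = bottom, a join b = top.
Here: A intersect B = {} and A union B = {1,...,6}.
Pairs found: ({},{1,2,3,4,5,6}), ({1},{2,3,4,5,6}), ({2},{1,3,4,5,6}), ({3},{1,2,4,5,6}), ... (60 more)
Total ordered pairs: 64


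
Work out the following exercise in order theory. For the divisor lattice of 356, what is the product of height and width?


Height = length of longest chain minus 1; width = size of largest antichain.
A maximum chain: 1 | 89 | 178 | 356  (height 3).
A maximum antichain: {2, 89}  (width 2).
Product = 3 * 2 = 6


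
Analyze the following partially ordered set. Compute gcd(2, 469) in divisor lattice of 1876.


In a divisor lattice, meet = gcd (greatest common divisor).
By Euclidean algorithm or factoring: gcd(2,469) = 1


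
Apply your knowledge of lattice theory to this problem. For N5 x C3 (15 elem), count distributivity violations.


Distributive law: a ^ (b v c) = (a ^ b) v (a ^ c).
Check all 15^3 = 3375 ordered triples (a,b,c).
  e.g. a=(b,0), b=(a,0), c=(c,0): lhs=(b,0) != rhs=(a,0)
  e.g. a=(b,0), b=(a,0), c=(c,1): lhs=(b,0) != rhs=(a,0)
Total violating triples: 54


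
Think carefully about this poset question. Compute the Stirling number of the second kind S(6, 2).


S(n,k) = k*S(n-1,k) + S(n-1,k-1).
S(5,2) = 15, S(5,1) = 1
S(6,2) = 2*15 + 1 = 30 + 1
S(6,2) = 31


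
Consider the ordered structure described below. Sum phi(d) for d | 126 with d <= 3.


Divisors of 126 up to 3: [1, 2, 3]
phi values: [1, 1, 2]
Sum = 4


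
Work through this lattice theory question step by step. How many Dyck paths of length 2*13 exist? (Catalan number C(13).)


C(n) = C(2n, n) / (n+1).
C(26, 13) = 10400600
C(13) = 10400600 / 14 = 742900


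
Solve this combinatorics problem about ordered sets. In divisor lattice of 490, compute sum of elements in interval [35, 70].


Interval [35,70] in divisors of 490: [35, 70]
Sum = 105


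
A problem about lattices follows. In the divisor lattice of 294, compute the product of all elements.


Divisors of 294: [1, 2, 3, 6, 7, 14, 21, 42, 49, 98, 147, 294]
Product = n^(d(n)/2) = 294^(12/2)
Product = 645779095649856


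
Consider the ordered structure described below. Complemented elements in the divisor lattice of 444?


An element a is complemented if some b has a meet b = bottom, a join b = top.
a is complemented iff gcd(a, n/a)=1, i.e. a is a unitary divisor of 444.
Complemented elements: 1, 3, 4, 12, 37, 111, ... (2 more)
Count: 8


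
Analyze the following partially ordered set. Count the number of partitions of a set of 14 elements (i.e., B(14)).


B(n) = number of set partitions of an n-element set.
B(n) satisfies the recurrence: B(n+1) = sum_k C(n,k)*B(k).
B(14) = 190899322


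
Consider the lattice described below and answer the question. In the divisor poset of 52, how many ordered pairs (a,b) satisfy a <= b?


The order relation is {(a,b) : a <= b}, reflexive so it includes (a,a).
Examples: (1,1), (1,13), (1,2), (1,26), (1,4), ...
Total ordered pairs: 18
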